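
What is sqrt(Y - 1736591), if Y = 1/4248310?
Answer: I*sqrt(259026725352547990)/386210 ≈ 1317.8*I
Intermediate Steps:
Y = 1/4248310 ≈ 2.3539e-7
sqrt(Y - 1736591) = sqrt(1/4248310 - 1736591) = sqrt(-7377576911209/4248310) = I*sqrt(259026725352547990)/386210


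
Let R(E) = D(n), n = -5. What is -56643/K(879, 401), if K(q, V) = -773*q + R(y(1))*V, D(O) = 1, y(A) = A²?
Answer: 56643/679066 ≈ 0.083413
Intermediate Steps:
R(E) = 1
K(q, V) = V - 773*q (K(q, V) = -773*q + 1*V = -773*q + V = V - 773*q)
-56643/K(879, 401) = -56643/(401 - 773*879) = -56643/(401 - 679467) = -56643/(-679066) = -56643*(-1/679066) = 56643/679066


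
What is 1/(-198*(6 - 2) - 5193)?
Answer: -1/5985 ≈ -0.00016708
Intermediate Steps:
1/(-198*(6 - 2) - 5193) = 1/(-792 - 5193) = 1/(-5985) = -1/5985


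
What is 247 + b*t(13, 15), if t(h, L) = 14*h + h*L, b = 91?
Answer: 34554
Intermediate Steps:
t(h, L) = 14*h + L*h
247 + b*t(13, 15) = 247 + 91*(13*(14 + 15)) = 247 + 91*(13*29) = 247 + 91*377 = 247 + 34307 = 34554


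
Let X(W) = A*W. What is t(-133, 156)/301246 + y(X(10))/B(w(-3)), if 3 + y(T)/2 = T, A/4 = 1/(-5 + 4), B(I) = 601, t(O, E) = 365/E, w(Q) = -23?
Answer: -4041296971/28243619976 ≈ -0.14309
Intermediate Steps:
A = -4 (A = 4/(-5 + 4) = 4/(-1) = 4*(-1) = -4)
X(W) = -4*W
y(T) = -6 + 2*T
t(-133, 156)/301246 + y(X(10))/B(w(-3)) = (365/156)/301246 + (-6 + 2*(-4*10))/601 = (365*(1/156))*(1/301246) + (-6 + 2*(-40))*(1/601) = (365/156)*(1/301246) + (-6 - 80)*(1/601) = 365/46994376 - 86*1/601 = 365/46994376 - 86/601 = -4041296971/28243619976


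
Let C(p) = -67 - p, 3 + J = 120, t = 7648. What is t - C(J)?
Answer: 7832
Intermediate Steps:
J = 117 (J = -3 + 120 = 117)
t - C(J) = 7648 - (-67 - 1*117) = 7648 - (-67 - 117) = 7648 - 1*(-184) = 7648 + 184 = 7832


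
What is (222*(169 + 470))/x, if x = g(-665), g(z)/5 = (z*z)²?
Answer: 141858/977814753125 ≈ 1.4508e-7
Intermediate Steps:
g(z) = 5*z⁴ (g(z) = 5*(z*z)² = 5*(z²)² = 5*z⁴)
x = 977814753125 (x = 5*(-665)⁴ = 5*195562950625 = 977814753125)
(222*(169 + 470))/x = (222*(169 + 470))/977814753125 = (222*639)*(1/977814753125) = 141858*(1/977814753125) = 141858/977814753125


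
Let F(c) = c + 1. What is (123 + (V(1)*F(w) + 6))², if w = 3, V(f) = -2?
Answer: 14641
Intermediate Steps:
F(c) = 1 + c
(123 + (V(1)*F(w) + 6))² = (123 + (-2*(1 + 3) + 6))² = (123 + (-2*4 + 6))² = (123 + (-8 + 6))² = (123 - 2)² = 121² = 14641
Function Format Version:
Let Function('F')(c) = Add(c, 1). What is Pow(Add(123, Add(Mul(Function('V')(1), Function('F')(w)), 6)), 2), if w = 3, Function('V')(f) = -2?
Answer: 14641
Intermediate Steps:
Function('F')(c) = Add(1, c)
Pow(Add(123, Add(Mul(Function('V')(1), Function('F')(w)), 6)), 2) = Pow(Add(123, Add(Mul(-2, Add(1, 3)), 6)), 2) = Pow(Add(123, Add(Mul(-2, 4), 6)), 2) = Pow(Add(123, Add(-8, 6)), 2) = Pow(Add(123, -2), 2) = Pow(121, 2) = 14641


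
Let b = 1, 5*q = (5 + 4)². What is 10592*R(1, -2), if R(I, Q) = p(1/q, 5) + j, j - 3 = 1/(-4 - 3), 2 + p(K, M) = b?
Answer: 137696/7 ≈ 19671.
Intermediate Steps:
q = 81/5 (q = (5 + 4)²/5 = (⅕)*9² = (⅕)*81 = 81/5 ≈ 16.200)
p(K, M) = -1 (p(K, M) = -2 + 1 = -1)
j = 20/7 (j = 3 + 1/(-4 - 3) = 3 + 1/(-7) = 3 - ⅐ = 20/7 ≈ 2.8571)
R(I, Q) = 13/7 (R(I, Q) = -1 + 20/7 = 13/7)
10592*R(1, -2) = 10592*(13/7) = 137696/7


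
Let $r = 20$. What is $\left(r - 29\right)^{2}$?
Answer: $81$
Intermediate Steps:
$\left(r - 29\right)^{2} = \left(20 - 29\right)^{2} = \left(-9\right)^{2} = 81$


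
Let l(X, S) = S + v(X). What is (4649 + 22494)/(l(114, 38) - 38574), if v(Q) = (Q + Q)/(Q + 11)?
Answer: -3392875/4816772 ≈ -0.70439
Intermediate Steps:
v(Q) = 2*Q/(11 + Q) (v(Q) = (2*Q)/(11 + Q) = 2*Q/(11 + Q))
l(X, S) = S + 2*X/(11 + X)
(4649 + 22494)/(l(114, 38) - 38574) = (4649 + 22494)/((2*114 + 38*(11 + 114))/(11 + 114) - 38574) = 27143/((228 + 38*125)/125 - 38574) = 27143/((228 + 4750)/125 - 38574) = 27143/((1/125)*4978 - 38574) = 27143/(4978/125 - 38574) = 27143/(-4816772/125) = 27143*(-125/4816772) = -3392875/4816772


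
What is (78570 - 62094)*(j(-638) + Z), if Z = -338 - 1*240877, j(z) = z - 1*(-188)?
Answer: -3981672540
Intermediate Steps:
j(z) = 188 + z (j(z) = z + 188 = 188 + z)
Z = -241215 (Z = -338 - 240877 = -241215)
(78570 - 62094)*(j(-638) + Z) = (78570 - 62094)*((188 - 638) - 241215) = 16476*(-450 - 241215) = 16476*(-241665) = -3981672540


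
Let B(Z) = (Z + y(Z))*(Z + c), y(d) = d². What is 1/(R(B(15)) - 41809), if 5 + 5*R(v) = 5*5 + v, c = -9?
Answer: -1/41517 ≈ -2.4087e-5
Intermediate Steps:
B(Z) = (-9 + Z)*(Z + Z²) (B(Z) = (Z + Z²)*(Z - 9) = (Z + Z²)*(-9 + Z) = (-9 + Z)*(Z + Z²))
R(v) = 4 + v/5 (R(v) = -1 + (5*5 + v)/5 = -1 + (25 + v)/5 = -1 + (5 + v/5) = 4 + v/5)
1/(R(B(15)) - 41809) = 1/((4 + (15*(-9 + 15² - 8*15))/5) - 41809) = 1/((4 + (15*(-9 + 225 - 120))/5) - 41809) = 1/((4 + (15*96)/5) - 41809) = 1/((4 + (⅕)*1440) - 41809) = 1/((4 + 288) - 41809) = 1/(292 - 41809) = 1/(-41517) = -1/41517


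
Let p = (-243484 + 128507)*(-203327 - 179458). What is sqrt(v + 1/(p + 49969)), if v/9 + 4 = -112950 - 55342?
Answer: I*sqrt(2933925332647658017656566030)/44011520914 ≈ 1230.7*I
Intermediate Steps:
p = 44011470945 (p = -114977*(-382785) = 44011470945)
v = -1514664 (v = -36 + 9*(-112950 - 55342) = -36 + 9*(-168292) = -36 - 1514628 = -1514664)
sqrt(v + 1/(p + 49969)) = sqrt(-1514664 + 1/(44011470945 + 49969)) = sqrt(-1514664 + 1/44011520914) = sqrt(-66662666313682895/44011520914) = I*sqrt(2933925332647658017656566030)/44011520914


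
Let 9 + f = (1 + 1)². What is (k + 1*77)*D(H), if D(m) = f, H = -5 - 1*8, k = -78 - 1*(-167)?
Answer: -830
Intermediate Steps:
k = 89 (k = -78 + 167 = 89)
H = -13 (H = -5 - 8 = -13)
f = -5 (f = -9 + (1 + 1)² = -9 + 2² = -9 + 4 = -5)
D(m) = -5
(k + 1*77)*D(H) = (89 + 1*77)*(-5) = (89 + 77)*(-5) = 166*(-5) = -830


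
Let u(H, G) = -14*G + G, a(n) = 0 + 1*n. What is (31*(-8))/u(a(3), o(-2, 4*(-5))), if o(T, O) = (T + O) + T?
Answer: -31/39 ≈ -0.79487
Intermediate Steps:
o(T, O) = O + 2*T (o(T, O) = (O + T) + T = O + 2*T)
a(n) = n (a(n) = 0 + n = n)
u(H, G) = -13*G
(31*(-8))/u(a(3), o(-2, 4*(-5))) = (31*(-8))/((-13*(4*(-5) + 2*(-2)))) = -248*(-1/(13*(-20 - 4))) = -248/((-13*(-24))) = -248/312 = -248*1/312 = -31/39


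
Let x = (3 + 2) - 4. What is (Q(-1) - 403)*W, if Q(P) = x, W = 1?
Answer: -402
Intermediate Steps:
x = 1 (x = 5 - 4 = 1)
Q(P) = 1
(Q(-1) - 403)*W = (1 - 403)*1 = -402*1 = -402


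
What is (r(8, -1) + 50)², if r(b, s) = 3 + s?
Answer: 2704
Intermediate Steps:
(r(8, -1) + 50)² = ((3 - 1) + 50)² = (2 + 50)² = 52² = 2704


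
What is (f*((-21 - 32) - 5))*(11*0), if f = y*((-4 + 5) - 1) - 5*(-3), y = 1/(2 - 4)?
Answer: 0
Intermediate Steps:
y = -½ (y = 1/(-2) = -½ ≈ -0.50000)
f = 15 (f = -((-4 + 5) - 1)/2 - 5*(-3) = -(1 - 1)/2 + 15 = -½*0 + 15 = 0 + 15 = 15)
(f*((-21 - 32) - 5))*(11*0) = (15*((-21 - 32) - 5))*(11*0) = (15*(-53 - 5))*0 = (15*(-58))*0 = -870*0 = 0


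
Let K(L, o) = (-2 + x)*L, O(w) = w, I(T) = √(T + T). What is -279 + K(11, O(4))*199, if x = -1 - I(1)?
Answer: -6846 - 2189*√2 ≈ -9941.7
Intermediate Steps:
I(T) = √2*√T (I(T) = √(2*T) = √2*√T)
x = -1 - √2 (x = -1 - √2*√1 = -1 - √2 ≈ -2.4142)
K(L, o) = L*(-3 - √2) (K(L, o) = (-2 + (-1 - √2))*L = (-3 - √2)*L = L*(-3 - √2))
-279 + K(11, O(4))*199 = -279 - 1*11*(3 + √2)*199 = -279 + (-33 - 11*√2)*199 = -279 + (-6567 - 2189*√2) = -6846 - 2189*√2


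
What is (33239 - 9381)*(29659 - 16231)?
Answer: 320365224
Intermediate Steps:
(33239 - 9381)*(29659 - 16231) = 23858*13428 = 320365224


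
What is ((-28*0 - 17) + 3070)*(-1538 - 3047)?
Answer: -13998005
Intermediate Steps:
((-28*0 - 17) + 3070)*(-1538 - 3047) = ((0 - 17) + 3070)*(-4585) = (-17 + 3070)*(-4585) = 3053*(-4585) = -13998005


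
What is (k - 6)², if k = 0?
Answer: 36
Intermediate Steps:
(k - 6)² = (0 - 6)² = (-6)² = 36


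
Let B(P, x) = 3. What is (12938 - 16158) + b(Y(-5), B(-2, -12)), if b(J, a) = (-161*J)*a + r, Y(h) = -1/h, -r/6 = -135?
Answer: -12533/5 ≈ -2506.6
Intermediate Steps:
r = 810 (r = -6*(-135) = 810)
b(J, a) = 810 - 161*J*a (b(J, a) = (-161*J)*a + 810 = -161*J*a + 810 = 810 - 161*J*a)
(12938 - 16158) + b(Y(-5), B(-2, -12)) = (12938 - 16158) + (810 - 161*(-1/(-5))*3) = -3220 + (810 - 161*(-1*(-1/5))*3) = -3220 + (810 - 161*1/5*3) = -3220 + (810 - 483/5) = -3220 + 3567/5 = -12533/5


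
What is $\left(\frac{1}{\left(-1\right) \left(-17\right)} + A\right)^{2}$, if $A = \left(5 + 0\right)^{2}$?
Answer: $\frac{181476}{289} \approx 627.94$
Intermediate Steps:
$A = 25$ ($A = 5^{2} = 25$)
$\left(\frac{1}{\left(-1\right) \left(-17\right)} + A\right)^{2} = \left(\frac{1}{\left(-1\right) \left(-17\right)} + 25\right)^{2} = \left(\frac{1}{17} + 25\right)^{2} = \left(\frac{426}{17}\right)^{2} = \frac{181476}{289}$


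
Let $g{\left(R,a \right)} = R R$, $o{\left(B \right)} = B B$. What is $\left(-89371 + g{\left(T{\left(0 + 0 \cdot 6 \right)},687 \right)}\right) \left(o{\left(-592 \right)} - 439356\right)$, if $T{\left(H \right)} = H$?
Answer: $7944366932$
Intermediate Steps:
$o{\left(B \right)} = B^{2}$
$g{\left(R,a \right)} = R^{2}$
$\left(-89371 + g{\left(T{\left(0 + 0 \cdot 6 \right)},687 \right)}\right) \left(o{\left(-592 \right)} - 439356\right) = \left(-89371 + \left(0 + 0 \cdot 6\right)^{2}\right) \left(\left(-592\right)^{2} - 439356\right) = \left(-89371 + \left(0 + 0\right)^{2}\right) \left(350464 - 439356\right) = \left(-89371 + 0^{2}\right) \left(-88892\right) = \left(-89371 + 0\right) \left(-88892\right) = \left(-89371\right) \left(-88892\right) = 7944366932$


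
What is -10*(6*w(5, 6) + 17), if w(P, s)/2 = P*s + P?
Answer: -4370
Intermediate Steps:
w(P, s) = 2*P + 2*P*s (w(P, s) = 2*(P*s + P) = 2*(P + P*s) = 2*P + 2*P*s)
-10*(6*w(5, 6) + 17) = -10*(6*(2*5*(1 + 6)) + 17) = -10*(6*(2*5*7) + 17) = -10*(6*70 + 17) = -10*(420 + 17) = -10*437 = -4370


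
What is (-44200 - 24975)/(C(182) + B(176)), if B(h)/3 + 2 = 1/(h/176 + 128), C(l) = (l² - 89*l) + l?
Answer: -2974525/735387 ≈ -4.0448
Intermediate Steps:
C(l) = l² - 88*l
B(h) = -6 + 3/(128 + h/176) (B(h) = -6 + 3/(h/176 + 128) = -6 + 3/(128 + h/176))
(-44200 - 24975)/(C(182) + B(176)) = (-44200 - 24975)/(182*(-88 + 182) + 6*(-22440 - 1*176)/(22528 + 176)) = -69175/(182*94 + 6*(-22440 - 176)/22704) = -69175/(17108 + 6*(1/22704)*(-22616)) = -69175/(17108 - 257/43) = -69175/735387/43 = -69175*43/735387 = -2974525/735387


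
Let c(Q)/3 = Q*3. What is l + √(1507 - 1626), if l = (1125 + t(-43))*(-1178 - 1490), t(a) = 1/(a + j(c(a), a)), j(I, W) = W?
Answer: -129063166/43 + I*√119 ≈ -3.0015e+6 + 10.909*I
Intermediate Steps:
c(Q) = 9*Q (c(Q) = 3*(Q*3) = 3*(3*Q) = 9*Q)
t(a) = 1/(2*a) (t(a) = 1/(a + a) = 1/(2*a))
l = -129063166/43 (l = (1125 + (½)/(-43))*(-1178 - 1490) = (1125 + (½)*(-1/43))*(-2668) = (1125 - 1/86)*(-2668) = (96749/86)*(-2668) = -129063166/43 ≈ -3.0015e+6)
l + √(1507 - 1626) = -129063166/43 + √(1507 - 1626) = -129063166/43 + √(-119) = -129063166/43 + I*√119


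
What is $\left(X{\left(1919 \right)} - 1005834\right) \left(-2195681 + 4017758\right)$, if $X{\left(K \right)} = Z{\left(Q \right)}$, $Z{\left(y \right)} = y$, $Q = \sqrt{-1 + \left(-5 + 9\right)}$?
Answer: $-1832706997218 + 1822077 \sqrt{3} \approx -1.8327 \cdot 10^{12}$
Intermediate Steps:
$Q = \sqrt{3}$ ($Q = \sqrt{-1 + 4} = \sqrt{3} \approx 1.732$)
$X{\left(K \right)} = \sqrt{3}$
$\left(X{\left(1919 \right)} - 1005834\right) \left(-2195681 + 4017758\right) = \left(\sqrt{3} - 1005834\right) \left(-2195681 + 4017758\right) = \left(-1005834 + \sqrt{3}\right) 1822077 = -1832706997218 + 1822077 \sqrt{3}$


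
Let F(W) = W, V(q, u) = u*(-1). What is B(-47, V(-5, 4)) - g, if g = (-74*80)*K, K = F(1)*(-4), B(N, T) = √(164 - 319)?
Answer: -23680 + I*√155 ≈ -23680.0 + 12.45*I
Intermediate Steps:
V(q, u) = -u
B(N, T) = I*√155 (B(N, T) = √(-155) = I*√155)
K = -4 (K = 1*(-4) = -4)
g = 23680 (g = -74*80*(-4) = -5920*(-4) = 23680)
B(-47, V(-5, 4)) - g = I*√155 - 1*23680 = I*√155 - 23680 = -23680 + I*√155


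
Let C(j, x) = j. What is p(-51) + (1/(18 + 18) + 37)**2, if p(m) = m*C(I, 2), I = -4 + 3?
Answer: 1842985/1296 ≈ 1422.1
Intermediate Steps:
I = -1
p(m) = -m (p(m) = m*(-1) = -m)
p(-51) + (1/(18 + 18) + 37)**2 = -1*(-51) + (1/(18 + 18) + 37)**2 = 51 + (1/36 + 37)**2 = 51 + (1333/36)**2 = 51 + 1776889/1296 = 1842985/1296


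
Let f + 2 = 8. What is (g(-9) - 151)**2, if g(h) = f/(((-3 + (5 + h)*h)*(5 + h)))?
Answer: 11042329/484 ≈ 22815.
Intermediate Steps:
f = 6 (f = -2 + 8 = 6)
g(h) = 6/((-3 + h*(5 + h))*(5 + h)) (g(h) = 6/(((-3 + (5 + h)*h)*(5 + h))) = 6/(((-3 + h*(5 + h))*(5 + h))) = 6*(1/((-3 + h*(5 + h))*(5 + h))) = 6/((-3 + h*(5 + h))*(5 + h)))
(g(-9) - 151)**2 = (6/(-15 + (-9)**3 + 10*(-9)**2 + 22*(-9)) - 151)**2 = (6/(-15 - 729 + 10*81 - 198) - 151)**2 = (6/(-15 - 729 + 810 - 198) - 151)**2 = (6/(-132) - 151)**2 = (6*(-1/132) - 151)**2 = (-1/22 - 151)**2 = (-3323/22)**2 = 11042329/484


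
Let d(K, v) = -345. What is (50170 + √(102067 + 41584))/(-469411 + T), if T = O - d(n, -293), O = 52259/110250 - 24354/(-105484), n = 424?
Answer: -72932197983750/681880864476143 - 1453701375*√143651/681880864476143 ≈ -0.10777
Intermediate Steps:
O = 1024689607/1453701375 (O = 52259*(1/110250) - 24354*(-1/105484) = 52259/110250 + 12177/52742 = 1024689607/1453701375 ≈ 0.70488)
T = 502551663982/1453701375 (T = 1024689607/1453701375 - 1*(-345) = 1024689607/1453701375 + 345 = 502551663982/1453701375 ≈ 345.71)
(50170 + √(102067 + 41584))/(-469411 + T) = (50170 + √(102067 + 41584))/(-469411 + 502551663982/1453701375) = (50170 + √143651)/(-681880864476143/1453701375) = (50170 + √143651)*(-1453701375/681880864476143) = -72932197983750/681880864476143 - 1453701375*√143651/681880864476143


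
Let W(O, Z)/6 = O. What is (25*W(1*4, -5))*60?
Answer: 36000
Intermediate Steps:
W(O, Z) = 6*O
(25*W(1*4, -5))*60 = (25*(6*(1*4)))*60 = (25*(6*4))*60 = (25*24)*60 = 600*60 = 36000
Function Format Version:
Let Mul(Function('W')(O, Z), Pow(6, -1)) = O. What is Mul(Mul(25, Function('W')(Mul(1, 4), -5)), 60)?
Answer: 36000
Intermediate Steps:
Function('W')(O, Z) = Mul(6, O)
Mul(Mul(25, Function('W')(Mul(1, 4), -5)), 60) = Mul(Mul(25, Mul(6, Mul(1, 4))), 60) = Mul(Mul(25, Mul(6, 4)), 60) = Mul(Mul(25, 24), 60) = Mul(600, 60) = 36000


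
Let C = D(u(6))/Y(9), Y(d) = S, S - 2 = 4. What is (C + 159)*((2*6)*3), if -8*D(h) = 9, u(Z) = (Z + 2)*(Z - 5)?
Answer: 22869/4 ≈ 5717.3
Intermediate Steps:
u(Z) = (-5 + Z)*(2 + Z) (u(Z) = (2 + Z)*(-5 + Z) = (-5 + Z)*(2 + Z))
S = 6 (S = 2 + 4 = 6)
D(h) = -9/8 (D(h) = -⅛*9 = -9/8)
Y(d) = 6
C = -3/16 (C = -9/8/6 = -9/8*⅙ = -3/16 ≈ -0.18750)
(C + 159)*((2*6)*3) = (-3/16 + 159)*((2*6)*3) = 2541*(12*3)/16 = (2541/16)*36 = 22869/4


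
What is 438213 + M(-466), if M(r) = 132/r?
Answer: 102103563/233 ≈ 4.3821e+5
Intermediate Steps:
438213 + M(-466) = 438213 + 132/(-466) = 438213 + 132*(-1/466) = 438213 - 66/233 = 102103563/233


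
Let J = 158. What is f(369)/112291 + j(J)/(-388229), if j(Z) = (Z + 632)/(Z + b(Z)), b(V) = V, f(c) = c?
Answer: 285951547/87189245278 ≈ 0.0032797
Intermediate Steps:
j(Z) = (632 + Z)/(2*Z) (j(Z) = (Z + 632)/(Z + Z) = (632 + Z)/((2*Z)) = (632 + Z)*(1/(2*Z)) = (632 + Z)/(2*Z))
f(369)/112291 + j(J)/(-388229) = 369/112291 + ((½)*(632 + 158)/158)/(-388229) = 369*(1/112291) + ((½)*(1/158)*790)*(-1/388229) = 369/112291 + (5/2)*(-1/388229) = 369/112291 - 5/776458 = 285951547/87189245278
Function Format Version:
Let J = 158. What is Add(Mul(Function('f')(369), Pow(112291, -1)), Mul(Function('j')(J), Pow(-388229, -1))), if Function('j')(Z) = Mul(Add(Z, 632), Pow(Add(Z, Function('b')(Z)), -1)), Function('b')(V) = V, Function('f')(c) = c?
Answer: Rational(285951547, 87189245278) ≈ 0.0032797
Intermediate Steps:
Function('j')(Z) = Mul(Rational(1, 2), Pow(Z, -1), Add(632, Z)) (Function('j')(Z) = Mul(Add(Z, 632), Pow(Add(Z, Z), -1)) = Mul(Add(632, Z), Pow(Mul(2, Z), -1)) = Mul(Add(632, Z), Mul(Rational(1, 2), Pow(Z, -1))) = Mul(Rational(1, 2), Pow(Z, -1), Add(632, Z)))
Add(Mul(Function('f')(369), Pow(112291, -1)), Mul(Function('j')(J), Pow(-388229, -1))) = Add(Mul(369, Pow(112291, -1)), Mul(Mul(Rational(1, 2), Pow(158, -1), Add(632, 158)), Pow(-388229, -1))) = Add(Mul(369, Rational(1, 112291)), Mul(Mul(Rational(1, 2), Rational(1, 158), 790), Rational(-1, 388229))) = Add(Rational(369, 112291), Mul(Rational(5, 2), Rational(-1, 388229))) = Add(Rational(369, 112291), Rational(-5, 776458)) = Rational(285951547, 87189245278)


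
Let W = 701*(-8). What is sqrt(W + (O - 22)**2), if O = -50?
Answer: 2*I*sqrt(106) ≈ 20.591*I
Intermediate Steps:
W = -5608
sqrt(W + (O - 22)**2) = sqrt(-5608 + (-50 - 22)**2) = sqrt(-5608 + (-72)**2) = sqrt(-5608 + 5184) = sqrt(-424) = 2*I*sqrt(106)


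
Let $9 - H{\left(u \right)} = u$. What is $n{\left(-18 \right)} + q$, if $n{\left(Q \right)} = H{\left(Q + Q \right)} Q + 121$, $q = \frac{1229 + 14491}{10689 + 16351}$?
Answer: $- \frac{465371}{676} \approx -688.42$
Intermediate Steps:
$H{\left(u \right)} = 9 - u$
$q = \frac{393}{676}$ ($q = \frac{15720}{27040} = 15720 \cdot \frac{1}{27040} = \frac{393}{676} \approx 0.58136$)
$n{\left(Q \right)} = 121 + Q \left(9 - 2 Q\right)$ ($n{\left(Q \right)} = \left(9 - \left(Q + Q\right)\right) Q + 121 = \left(9 - 2 Q\right) Q + 121 = Q \left(9 - 2 Q\right) + 121 = 121 + Q \left(9 - 2 Q\right)$)
$n{\left(-18 \right)} + q = \left(121 - - 18 \left(-9 + 2 \left(-18\right)\right)\right) + \frac{393}{676} = \left(121 - - 18 \left(-9 - 36\right)\right) + \frac{393}{676} = \left(121 - \left(-18\right) \left(-45\right)\right) + \frac{393}{676} = \left(121 - 810\right) + \frac{393}{676} = -689 + \frac{393}{676} = - \frac{465371}{676}$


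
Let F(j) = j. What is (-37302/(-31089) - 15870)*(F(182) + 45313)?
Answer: -7481578866120/10363 ≈ -7.2195e+8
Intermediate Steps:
(-37302/(-31089) - 15870)*(F(182) + 45313) = (-37302/(-31089) - 15870)*(182 + 45313) = (-37302*(-1/31089) - 15870)*45495 = (12434/10363 - 15870)*45495 = -164448376/10363*45495 = -7481578866120/10363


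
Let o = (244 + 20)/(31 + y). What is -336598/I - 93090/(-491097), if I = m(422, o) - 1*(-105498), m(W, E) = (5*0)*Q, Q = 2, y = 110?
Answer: -25913576531/8634958551 ≈ -3.0010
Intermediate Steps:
o = 88/47 (o = (244 + 20)/(31 + 110) = 264/141 = 264*(1/141) = 88/47 ≈ 1.8723)
m(W, E) = 0 (m(W, E) = (5*0)*2 = 0*2 = 0)
I = 105498 (I = 0 - 1*(-105498) = 0 + 105498 = 105498)
-336598/I - 93090/(-491097) = -336598/105498 - 93090/(-491097) = -336598*1/105498 - 93090*(-1/491097) = -168299/52749 + 31030/163699 = -25913576531/8634958551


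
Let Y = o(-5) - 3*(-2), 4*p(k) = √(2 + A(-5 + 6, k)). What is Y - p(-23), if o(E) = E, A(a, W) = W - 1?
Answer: 1 - I*√22/4 ≈ 1.0 - 1.1726*I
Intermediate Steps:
A(a, W) = -1 + W
p(k) = √(1 + k)/4 (p(k) = √(2 + (-1 + k))/4 = √(1 + k)/4)
Y = 1 (Y = -5 - 3*(-2) = -5 + 6 = 1)
Y - p(-23) = 1 - √(1 - 23)/4 = 1 - √(-22)/4 = 1 - I*√22/4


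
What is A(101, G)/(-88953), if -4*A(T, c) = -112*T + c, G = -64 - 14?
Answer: -5695/177906 ≈ -0.032011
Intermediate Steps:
G = -78
A(T, c) = 28*T - c/4 (A(T, c) = -(-112*T + c)/4 = -(c - 112*T)/4 = 28*T - c/4)
A(101, G)/(-88953) = (28*101 - ¼*(-78))/(-88953) = (2828 + 39/2)*(-1/88953) = (5695/2)*(-1/88953) = -5695/177906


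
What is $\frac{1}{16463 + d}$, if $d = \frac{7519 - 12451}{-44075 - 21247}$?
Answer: $\frac{3629}{59744501} \approx 6.0742 \cdot 10^{-5}$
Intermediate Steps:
$d = \frac{274}{3629}$ ($d = - \frac{4932}{-65322} = \left(-4932\right) \left(- \frac{1}{65322}\right) = \frac{274}{3629} \approx 0.075503$)
$\frac{1}{16463 + d} = \frac{1}{16463 + \frac{274}{3629}} = \frac{1}{\frac{59744501}{3629}} = \frac{3629}{59744501}$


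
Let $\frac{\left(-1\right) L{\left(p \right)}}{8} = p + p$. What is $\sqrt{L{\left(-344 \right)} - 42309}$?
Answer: $i \sqrt{36805} \approx 191.85 i$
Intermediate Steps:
$L{\left(p \right)} = - 16 p$ ($L{\left(p \right)} = - 8 \left(p + p\right) = - 8 \cdot 2 p = - 16 p$)
$\sqrt{L{\left(-344 \right)} - 42309} = \sqrt{\left(-16\right) \left(-344\right) - 42309} = \sqrt{5504 - 42309} = \sqrt{-36805} = i \sqrt{36805}$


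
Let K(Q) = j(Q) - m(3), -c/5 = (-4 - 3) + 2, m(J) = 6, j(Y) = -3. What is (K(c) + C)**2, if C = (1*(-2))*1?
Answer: 121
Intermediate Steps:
C = -2 (C = -2*1 = -2)
c = 25 (c = -5*((-4 - 3) + 2) = -5*(-7 + 2) = -5*(-5) = 25)
K(Q) = -9 (K(Q) = -3 - 1*6 = -3 - 6 = -9)
(K(c) + C)**2 = (-9 - 2)**2 = (-11)**2 = 121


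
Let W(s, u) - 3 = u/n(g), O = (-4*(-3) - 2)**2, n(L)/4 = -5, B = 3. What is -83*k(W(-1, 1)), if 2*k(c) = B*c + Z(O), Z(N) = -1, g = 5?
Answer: -13031/40 ≈ -325.77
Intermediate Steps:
n(L) = -20 (n(L) = 4*(-5) = -20)
O = 100 (O = (12 - 2)**2 = 10**2 = 100)
W(s, u) = 3 - u/20 (W(s, u) = 3 + u/(-20) = 3 + u*(-1/20) = 3 - u/20)
k(c) = -1/2 + 3*c/2 (k(c) = (3*c - 1)/2 = (-1 + 3*c)/2 = -1/2 + 3*c/2)
-83*k(W(-1, 1)) = -83*(-1/2 + 3*(3 - 1/20*1)/2) = -83*(-1/2 + 3*(3 - 1/20)/2) = -83*(-1/2 + (3/2)*(59/20)) = -83*(-1/2 + 177/40) = -83*157/40 = -13031/40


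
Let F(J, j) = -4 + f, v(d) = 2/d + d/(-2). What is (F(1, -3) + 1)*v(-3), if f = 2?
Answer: -⅚ ≈ -0.83333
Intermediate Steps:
v(d) = 2/d - d/2 (v(d) = 2/d + d*(-½) = 2/d - d/2)
F(J, j) = -2 (F(J, j) = -4 + 2 = -2)
(F(1, -3) + 1)*v(-3) = (-2 + 1)*(2/(-3) - ½*(-3)) = -(2*(-⅓) + 3/2) = -(-⅔ + 3/2) = -1*⅚ = -⅚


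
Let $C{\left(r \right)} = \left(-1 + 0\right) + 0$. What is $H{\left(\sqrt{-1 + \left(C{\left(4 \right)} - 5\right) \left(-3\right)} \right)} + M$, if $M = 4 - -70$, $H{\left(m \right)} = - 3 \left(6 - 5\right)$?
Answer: $71$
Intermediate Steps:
$C{\left(r \right)} = -1$ ($C{\left(r \right)} = -1 + 0 = -1$)
$H{\left(m \right)} = -3$ ($H{\left(m \right)} = \left(-3\right) 1 = -3$)
$M = 74$ ($M = 4 + 70 = 74$)
$H{\left(\sqrt{-1 + \left(C{\left(4 \right)} - 5\right) \left(-3\right)} \right)} + M = -3 + 74 = 71$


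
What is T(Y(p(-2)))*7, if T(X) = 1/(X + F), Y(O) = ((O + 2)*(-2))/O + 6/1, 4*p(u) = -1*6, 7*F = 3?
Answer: 147/149 ≈ 0.98658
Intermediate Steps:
F = 3/7 (F = (⅐)*3 = 3/7 ≈ 0.42857)
p(u) = -3/2 (p(u) = (-1*6)/4 = (¼)*(-6) = -3/2)
Y(O) = 6 + (-4 - 2*O)/O (Y(O) = ((2 + O)*(-2))/O + 6*1 = (-4 - 2*O)/O + 6 = 6 + (-4 - 2*O)/O)
T(X) = 1/(3/7 + X) (T(X) = 1/(X + 3/7) = 1/(3/7 + X))
T(Y(p(-2)))*7 = (7/(3 + 7*(4 - 4/(-3/2))))*7 = (7/(3 + 7*(4 - 4*(-⅔))))*7 = (7/(3 + 7*(4 + 8/3)))*7 = (7/(3 + 7*(20/3)))*7 = (7/(3 + 140/3))*7 = (7/(149/3))*7 = (7*(3/149))*7 = (21/149)*7 = 147/149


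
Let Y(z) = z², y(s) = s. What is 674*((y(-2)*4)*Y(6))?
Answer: -194112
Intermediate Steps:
674*((y(-2)*4)*Y(6)) = 674*(-2*4*6²) = 674*(-8*36) = 674*(-288) = -194112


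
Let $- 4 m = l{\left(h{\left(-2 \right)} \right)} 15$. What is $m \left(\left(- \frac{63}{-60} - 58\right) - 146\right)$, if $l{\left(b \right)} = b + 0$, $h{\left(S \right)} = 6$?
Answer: $\frac{36531}{8} \approx 4566.4$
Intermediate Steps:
$l{\left(b \right)} = b$
$m = - \frac{45}{2}$ ($m = - \frac{6 \cdot 15}{4} = \left(- \frac{1}{4}\right) 90 = - \frac{45}{2} \approx -22.5$)
$m \left(\left(- \frac{63}{-60} - 58\right) - 146\right) = - \frac{45 \left(\left(- \frac{63}{-60} - 58\right) - 146\right)}{2} = - \frac{45 \left(\left(\left(-63\right) \left(- \frac{1}{60}\right) - 58\right) - 146\right)}{2} = - \frac{45 \left(\left(\frac{21}{20} - 58\right) - 146\right)}{2} = - \frac{45 \left(- \frac{1139}{20} - 146\right)}{2} = \left(- \frac{45}{2}\right) \left(- \frac{4059}{20}\right) = \frac{36531}{8}$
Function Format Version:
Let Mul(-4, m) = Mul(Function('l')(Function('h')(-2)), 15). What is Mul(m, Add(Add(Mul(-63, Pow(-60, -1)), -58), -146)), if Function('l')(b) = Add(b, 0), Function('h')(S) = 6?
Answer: Rational(36531, 8) ≈ 4566.4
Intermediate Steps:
Function('l')(b) = b
m = Rational(-45, 2) (m = Mul(Rational(-1, 4), Mul(6, 15)) = Mul(Rational(-1, 4), 90) = Rational(-45, 2) ≈ -22.500)
Mul(m, Add(Add(Mul(-63, Pow(-60, -1)), -58), -146)) = Mul(Rational(-45, 2), Add(Add(Mul(-63, Pow(-60, -1)), -58), -146)) = Mul(Rational(-45, 2), Add(Add(Mul(-63, Rational(-1, 60)), -58), -146)) = Mul(Rational(-45, 2), Add(Add(Rational(21, 20), -58), -146)) = Mul(Rational(-45, 2), Add(Rational(-1139, 20), -146)) = Mul(Rational(-45, 2), Rational(-4059, 20)) = Rational(36531, 8)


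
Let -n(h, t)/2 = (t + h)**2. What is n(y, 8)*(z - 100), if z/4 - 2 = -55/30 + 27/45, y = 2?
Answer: 58160/3 ≈ 19387.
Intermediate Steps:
z = 46/15 (z = 8 + 4*(-55/30 + 27/45) = 8 + 4*(-55*1/30 + 27*(1/45)) = 8 + 4*(-11/6 + 3/5) = 8 + 4*(-37/30) = 8 - 74/15 = 46/15 ≈ 3.0667)
n(h, t) = -2*(h + t)**2 (n(h, t) = -2*(t + h)**2 = -2*(h + t)**2)
n(y, 8)*(z - 100) = (-2*(2 + 8)**2)*(46/15 - 100) = -2*10**2*(-1454/15) = -2*100*(-1454/15) = -200*(-1454/15) = 58160/3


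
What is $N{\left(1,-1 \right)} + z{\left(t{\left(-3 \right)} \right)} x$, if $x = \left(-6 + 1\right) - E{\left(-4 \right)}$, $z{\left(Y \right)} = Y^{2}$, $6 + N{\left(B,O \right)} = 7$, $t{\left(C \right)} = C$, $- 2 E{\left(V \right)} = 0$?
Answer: $-44$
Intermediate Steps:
$E{\left(V \right)} = 0$ ($E{\left(V \right)} = \left(- \frac{1}{2}\right) 0 = 0$)
$N{\left(B,O \right)} = 1$ ($N{\left(B,O \right)} = -6 + 7 = 1$)
$x = -5$ ($x = \left(-6 + 1\right) - 0 = -5 + 0 = -5$)
$N{\left(1,-1 \right)} + z{\left(t{\left(-3 \right)} \right)} x = 1 + \left(-3\right)^{2} \left(-5\right) = 1 + 9 \left(-5\right) = 1 - 45 = -44$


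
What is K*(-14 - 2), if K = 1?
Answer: -16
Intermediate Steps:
K*(-14 - 2) = 1*(-14 - 2) = 1*(-16) = -16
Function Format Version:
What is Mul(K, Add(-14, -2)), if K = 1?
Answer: -16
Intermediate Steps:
Mul(K, Add(-14, -2)) = Mul(1, Add(-14, -2)) = Mul(1, -16) = -16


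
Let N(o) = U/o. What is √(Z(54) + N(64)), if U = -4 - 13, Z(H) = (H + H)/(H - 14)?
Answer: √3895/40 ≈ 1.5602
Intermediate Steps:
Z(H) = 2*H/(-14 + H) (Z(H) = (2*H)/(-14 + H) = 2*H/(-14 + H))
U = -17
N(o) = -17/o
√(Z(54) + N(64)) = √(2*54/(-14 + 54) - 17/64) = √(2*54/40 - 17*1/64) = √(2*54*(1/40) - 17/64) = √(27/10 - 17/64) = √(779/320) = √3895/40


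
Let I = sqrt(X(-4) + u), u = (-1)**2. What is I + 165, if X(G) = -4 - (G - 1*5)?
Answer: 165 + sqrt(6) ≈ 167.45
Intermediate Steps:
X(G) = 1 - G (X(G) = -4 - (G - 5) = -4 - (-5 + G) = -4 + (5 - G) = 1 - G)
u = 1
I = sqrt(6) (I = sqrt((1 - 1*(-4)) + 1) = sqrt((1 + 4) + 1) = sqrt(5 + 1) = sqrt(6) ≈ 2.4495)
I + 165 = sqrt(6) + 165 = 165 + sqrt(6)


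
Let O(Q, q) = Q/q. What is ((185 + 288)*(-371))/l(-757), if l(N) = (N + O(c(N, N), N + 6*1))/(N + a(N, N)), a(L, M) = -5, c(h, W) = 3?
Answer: -50211126273/284255 ≈ -1.7664e+5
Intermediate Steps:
l(N) = (N + 3/(6 + N))/(-5 + N) (l(N) = (N + 3/(N + 6*1))/(N - 5) = (N + 3/(N + 6))/(-5 + N) = (N + 3/(6 + N))/(-5 + N))
((185 + 288)*(-371))/l(-757) = ((185 + 288)*(-371))/(((3 - 757*(6 - 757))/((-5 - 757)*(6 - 757)))) = (473*(-371))/(((3 - 757*(-751))/(-762*(-751)))) = -175483*572262/(3 + 568507) = -175483/((-1/762*(-1/751)*568510)) = -175483/284255/286131 = -175483*286131/284255 = -50211126273/284255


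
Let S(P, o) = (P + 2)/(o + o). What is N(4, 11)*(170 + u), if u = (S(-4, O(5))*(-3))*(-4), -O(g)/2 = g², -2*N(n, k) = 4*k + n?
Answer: -102144/25 ≈ -4085.8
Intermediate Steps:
N(n, k) = -2*k - n/2 (N(n, k) = -(4*k + n)/2 = -(n + 4*k)/2 = -2*k - n/2)
O(g) = -2*g²
S(P, o) = (2 + P)/(2*o) (S(P, o) = (2 + P)/((2*o)) = (2 + P)*(1/(2*o)) = (2 + P)/(2*o))
u = 6/25 (u = (((2 - 4)/(2*((-2*5²))))*(-3))*(-4) = (((½)*(-2)/(-2*25))*(-3))*(-4) = (((½)*(-2)/(-50))*(-3))*(-4) = (((½)*(-1/50)*(-2))*(-3))*(-4) = ((1/50)*(-3))*(-4) = -3/50*(-4) = 6/25 ≈ 0.24000)
N(4, 11)*(170 + u) = (-2*11 - ½*4)*(170 + 6/25) = (-22 - 2)*(4256/25) = -24*4256/25 = -102144/25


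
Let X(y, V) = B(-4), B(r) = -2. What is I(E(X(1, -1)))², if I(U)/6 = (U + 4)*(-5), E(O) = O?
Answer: 3600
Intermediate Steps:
X(y, V) = -2
I(U) = -120 - 30*U (I(U) = 6*((U + 4)*(-5)) = 6*((4 + U)*(-5)) = 6*(-20 - 5*U) = -120 - 30*U)
I(E(X(1, -1)))² = (-120 - 30*(-2))² = (-120 + 60)² = (-60)² = 3600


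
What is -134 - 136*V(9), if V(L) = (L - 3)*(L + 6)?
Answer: -12374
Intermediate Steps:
V(L) = (-3 + L)*(6 + L)
-134 - 136*V(9) = -134 - 136*(-18 + 9**2 + 3*9) = -134 - 136*(-18 + 81 + 27) = -134 - 136*90 = -134 - 12240 = -12374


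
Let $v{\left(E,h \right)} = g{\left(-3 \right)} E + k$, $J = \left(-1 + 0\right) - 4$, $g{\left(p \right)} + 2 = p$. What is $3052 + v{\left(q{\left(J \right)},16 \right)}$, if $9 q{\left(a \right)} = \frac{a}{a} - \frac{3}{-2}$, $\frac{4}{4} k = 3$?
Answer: $\frac{54965}{18} \approx 3053.6$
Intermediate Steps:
$g{\left(p \right)} = -2 + p$
$J = -5$ ($J = -1 - 4 = -5$)
$k = 3$
$q{\left(a \right)} = \frac{5}{18}$ ($q{\left(a \right)} = \frac{\frac{a}{a} - \frac{3}{-2}}{9} = \frac{1 - - \frac{3}{2}}{9} = \frac{1 + \frac{3}{2}}{9} = \frac{1}{9} \cdot \frac{5}{2} = \frac{5}{18}$)
$v{\left(E,h \right)} = 3 - 5 E$ ($v{\left(E,h \right)} = \left(-2 - 3\right) E + 3 = - 5 E + 3 = 3 - 5 E$)
$3052 + v{\left(q{\left(J \right)},16 \right)} = 3052 + \left(3 - \frac{25}{18}\right) = 3052 + \frac{29}{18} = \frac{54965}{18}$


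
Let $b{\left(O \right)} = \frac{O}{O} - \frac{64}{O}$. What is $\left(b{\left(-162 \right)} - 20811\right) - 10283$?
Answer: $- \frac{2518501}{81} \approx -31093.0$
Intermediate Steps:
$b{\left(O \right)} = 1 - \frac{64}{O}$
$\left(b{\left(-162 \right)} - 20811\right) - 10283 = \left(\frac{-64 - 162}{-162} - 20811\right) - 10283 = \left(\left(- \frac{1}{162}\right) \left(-226\right) - 20811\right) - 10283 = \left(\frac{113}{81} - 20811\right) - 10283 = - \frac{1685578}{81} - 10283 = - \frac{2518501}{81}$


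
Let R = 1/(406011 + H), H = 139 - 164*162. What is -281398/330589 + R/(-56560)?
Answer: -863054014386107/1013923921087840 ≈ -0.85120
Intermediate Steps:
H = -26429 (H = 139 - 26568 = -26429)
R = 1/379582 (R = 1/(406011 - 26429) = 1/379582 ≈ 2.6345e-6)
-281398/330589 + R/(-56560) = -281398/330589 + (1/379582)/(-56560) = -281398*1/330589 + (1/379582)*(-1/56560) = -281398/330589 - 1/21469157920 = -863054014386107/1013923921087840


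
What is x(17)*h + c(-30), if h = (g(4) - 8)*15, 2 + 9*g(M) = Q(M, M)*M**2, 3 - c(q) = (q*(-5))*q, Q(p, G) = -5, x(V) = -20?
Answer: 28909/3 ≈ 9636.3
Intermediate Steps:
c(q) = 3 + 5*q**2 (c(q) = 3 - q*(-5)*q = 3 - (-5*q)*q = 3 - (-5)*q**2 = 3 + 5*q**2)
g(M) = -2/9 - 5*M**2/9 (g(M) = -2/9 + (-5*M**2)/9 = -2/9 - 5*M**2/9)
h = -770/3 (h = ((-2/9 - 5/9*4**2) - 8)*15 = ((-2/9 - 5/9*16) - 8)*15 = ((-2/9 - 80/9) - 8)*15 = (-82/9 - 8)*15 = -154/9*15 = -770/3 ≈ -256.67)
x(17)*h + c(-30) = -20*(-770/3) + (3 + 5*(-30)**2) = 15400/3 + (3 + 5*900) = 15400/3 + (3 + 4500) = 15400/3 + 4503 = 28909/3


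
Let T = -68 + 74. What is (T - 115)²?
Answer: 11881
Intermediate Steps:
T = 6
(T - 115)² = (6 - 115)² = (-109)² = 11881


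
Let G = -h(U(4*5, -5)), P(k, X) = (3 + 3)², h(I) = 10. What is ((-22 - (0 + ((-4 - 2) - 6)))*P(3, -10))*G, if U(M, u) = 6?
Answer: 3600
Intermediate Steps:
P(k, X) = 36 (P(k, X) = 6² = 36)
G = -10 (G = -1*10 = -10)
((-22 - (0 + ((-4 - 2) - 6)))*P(3, -10))*G = ((-22 - (0 + ((-4 - 2) - 6)))*36)*(-10) = ((-22 - (0 + (-6 - 6)))*36)*(-10) = ((-22 - (0 - 12))*36)*(-10) = ((-22 - 1*(-12))*36)*(-10) = ((-22 + 12)*36)*(-10) = -10*36*(-10) = -360*(-10) = 3600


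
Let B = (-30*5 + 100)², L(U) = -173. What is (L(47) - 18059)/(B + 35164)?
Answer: -2279/4708 ≈ -0.48407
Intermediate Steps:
B = 2500 (B = (-150 + 100)² = (-50)² = 2500)
(L(47) - 18059)/(B + 35164) = (-173 - 18059)/(2500 + 35164) = -18232/37664 = -18232*1/37664 = -2279/4708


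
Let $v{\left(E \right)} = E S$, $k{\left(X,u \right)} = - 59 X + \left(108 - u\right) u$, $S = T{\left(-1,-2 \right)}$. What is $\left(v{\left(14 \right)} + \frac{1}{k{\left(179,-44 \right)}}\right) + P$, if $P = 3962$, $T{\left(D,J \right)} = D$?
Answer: $\frac{68099051}{17249} \approx 3948.0$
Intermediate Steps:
$S = -1$
$k{\left(X,u \right)} = - 59 X + u \left(108 - u\right)$
$v{\left(E \right)} = - E$ ($v{\left(E \right)} = E \left(-1\right) = - E$)
$\left(v{\left(14 \right)} + \frac{1}{k{\left(179,-44 \right)}}\right) + P = \left(\left(-1\right) 14 + \frac{1}{- \left(-44\right)^{2} - 10561 + 108 \left(-44\right)}\right) + 3962 = \left(-14 + \frac{1}{\left(-1\right) 1936 - 10561 - 4752}\right) + 3962 = \left(-14 + \frac{1}{-1936 - 10561 - 4752}\right) + 3962 = \left(-14 + \frac{1}{-17249}\right) + 3962 = \left(-14 - \frac{1}{17249}\right) + 3962 = - \frac{241487}{17249} + 3962 = \frac{68099051}{17249}$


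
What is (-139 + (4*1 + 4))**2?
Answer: 17161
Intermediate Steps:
(-139 + (4*1 + 4))**2 = (-139 + (4 + 4))**2 = (-139 + 8)**2 = (-131)**2 = 17161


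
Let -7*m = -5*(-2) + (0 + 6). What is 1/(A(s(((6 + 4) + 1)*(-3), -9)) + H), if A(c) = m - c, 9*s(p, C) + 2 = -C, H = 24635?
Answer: 63/1551812 ≈ 4.0598e-5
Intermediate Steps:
s(p, C) = -2/9 - C/9 (s(p, C) = -2/9 + (-C)/9 = -2/9 - C/9)
m = -16/7 (m = -(-5*(-2) + (0 + 6))/7 = -(10 + 6)/7 = -⅐*16 = -16/7 ≈ -2.2857)
A(c) = -16/7 - c
1/(A(s(((6 + 4) + 1)*(-3), -9)) + H) = 1/((-16/7 - (-2/9 - ⅑*(-9))) + 24635) = 1/((-16/7 - (-2/9 + 1)) + 24635) = 1/((-16/7 - 1*7/9) + 24635) = 1/((-16/7 - 7/9) + 24635) = 1/(-193/63 + 24635) = 1/(1551812/63) = 63/1551812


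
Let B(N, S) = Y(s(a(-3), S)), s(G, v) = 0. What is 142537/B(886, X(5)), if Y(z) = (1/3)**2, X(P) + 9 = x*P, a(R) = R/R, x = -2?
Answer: 1282833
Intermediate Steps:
a(R) = 1
X(P) = -9 - 2*P
Y(z) = 1/9 (Y(z) = (1/3)**2 = 1/9)
B(N, S) = 1/9
142537/B(886, X(5)) = 142537/(1/9) = 142537*9 = 1282833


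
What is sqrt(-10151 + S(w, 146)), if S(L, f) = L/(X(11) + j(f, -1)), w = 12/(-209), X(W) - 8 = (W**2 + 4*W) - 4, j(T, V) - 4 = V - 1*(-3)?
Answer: I*sqrt(543172160531)/7315 ≈ 100.75*I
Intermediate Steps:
j(T, V) = 7 + V (j(T, V) = 4 + (V - 1*(-3)) = 4 + (V + 3) = 4 + (3 + V) = 7 + V)
X(W) = 4 + W**2 + 4*W (X(W) = 8 + ((W**2 + 4*W) - 4) = 8 + (-4 + W**2 + 4*W) = 4 + W**2 + 4*W)
w = -12/209 (w = 12*(-1/209) = -12/209 ≈ -0.057416)
S(L, f) = L/175 (S(L, f) = L/((4 + 11**2 + 4*11) + (7 - 1)) = L/((4 + 121 + 44) + 6) = L/(169 + 6) = L/175)
sqrt(-10151 + S(w, 146)) = sqrt(-10151 + (1/175)*(-12/209)) = sqrt(-10151 - 12/36575) = sqrt(-371272837/36575) = I*sqrt(543172160531)/7315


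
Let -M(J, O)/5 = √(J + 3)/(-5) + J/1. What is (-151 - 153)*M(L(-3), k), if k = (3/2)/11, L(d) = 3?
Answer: 4560 - 304*√6 ≈ 3815.4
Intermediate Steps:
k = 3/22 (k = (3*(½))*(1/11) = (3/2)*(1/11) = 3/22 ≈ 0.13636)
M(J, O) = √(3 + J) - 5*J (M(J, O) = -5*(√(J + 3)/(-5) + J/1) = -5*(√(3 + J)*(-⅕) + J*1) = -5*(-√(3 + J)/5 + J) = -5*(J - √(3 + J)/5) = √(3 + J) - 5*J)
(-151 - 153)*M(L(-3), k) = (-151 - 153)*(√(3 + 3) - 5*3) = -304*(√6 - 15) = -304*(-15 + √6) = 4560 - 304*√6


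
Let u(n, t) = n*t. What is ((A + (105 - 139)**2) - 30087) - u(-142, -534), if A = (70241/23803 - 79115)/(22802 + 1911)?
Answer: -61625688006205/588243539 ≈ -1.0476e+5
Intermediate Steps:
A = -1883104104/588243539 (A = (70241*(1/23803) - 79115)/24713 = (70241/23803 - 79115)*(1/24713) = -1883104104/23803*1/24713 = -1883104104/588243539 ≈ -3.2012)
((A + (105 - 139)**2) - 30087) - u(-142, -534) = ((-1883104104/588243539 + (105 - 139)**2) - 30087) - (-142)*(-534) = ((-1883104104/588243539 + (-34)**2) - 30087) - 1*75828 = ((-1883104104/588243539 + 1156) - 30087) - 75828 = (678126426980/588243539 - 30087) - 75828 = -17020356930913/588243539 - 75828 = -61625688006205/588243539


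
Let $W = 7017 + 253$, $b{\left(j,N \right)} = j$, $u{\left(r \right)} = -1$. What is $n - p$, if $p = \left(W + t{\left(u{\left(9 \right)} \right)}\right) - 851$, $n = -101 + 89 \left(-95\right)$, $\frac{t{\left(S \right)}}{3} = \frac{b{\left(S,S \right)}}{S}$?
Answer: $-14978$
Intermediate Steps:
$W = 7270$
$t{\left(S \right)} = 3$ ($t{\left(S \right)} = 3 \frac{S}{S} = 3 \cdot 1 = 3$)
$n = -8556$ ($n = -101 - 8455 = -8556$)
$p = 6422$ ($p = \left(7270 + 3\right) - 851 = 7273 - 851 = 6422$)
$n - p = -8556 - 6422 = -14978$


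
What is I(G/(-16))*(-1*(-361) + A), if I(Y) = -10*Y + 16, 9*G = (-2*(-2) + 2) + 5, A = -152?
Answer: 252263/72 ≈ 3503.7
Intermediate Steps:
G = 11/9 (G = ((-2*(-2) + 2) + 5)/9 = ((4 + 2) + 5)/9 = (6 + 5)/9 = (1/9)*11 = 11/9 ≈ 1.2222)
I(Y) = 16 - 10*Y
I(G/(-16))*(-1*(-361) + A) = (16 - 110/(9*(-16)))*(-1*(-361) - 152) = (16 - 110*(-1)/(9*16))*(361 - 152) = (16 - 10*(-11/144))*209 = (16 + 55/72)*209 = (1207/72)*209 = 252263/72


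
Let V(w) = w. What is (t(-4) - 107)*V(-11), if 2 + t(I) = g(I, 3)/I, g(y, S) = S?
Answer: 4829/4 ≈ 1207.3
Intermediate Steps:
t(I) = -2 + 3/I
(t(-4) - 107)*V(-11) = ((-2 + 3/(-4)) - 107)*(-11) = ((-2 + 3*(-1/4)) - 107)*(-11) = ((-2 - 3/4) - 107)*(-11) = (-11/4 - 107)*(-11) = -439/4*(-11) = 4829/4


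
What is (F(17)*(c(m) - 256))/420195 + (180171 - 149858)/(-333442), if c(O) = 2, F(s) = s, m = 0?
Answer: -14177173591/140110661190 ≈ -0.10119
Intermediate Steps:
(F(17)*(c(m) - 256))/420195 + (180171 - 149858)/(-333442) = (17*(2 - 256))/420195 + (180171 - 149858)/(-333442) = (17*(-254))*(1/420195) + 30313*(-1/333442) = -4318*1/420195 - 30313/333442 = -4318/420195 - 30313/333442 = -14177173591/140110661190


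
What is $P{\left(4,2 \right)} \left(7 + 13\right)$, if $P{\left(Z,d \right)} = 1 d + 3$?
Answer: $100$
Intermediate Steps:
$P{\left(Z,d \right)} = 3 + d$ ($P{\left(Z,d \right)} = d + 3 = 3 + d$)
$P{\left(4,2 \right)} \left(7 + 13\right) = \left(3 + 2\right) \left(7 + 13\right) = 5 \cdot 20 = 100$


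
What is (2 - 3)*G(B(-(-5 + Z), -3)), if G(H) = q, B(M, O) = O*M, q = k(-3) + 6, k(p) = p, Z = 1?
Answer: -3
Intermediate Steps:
q = 3 (q = -3 + 6 = 3)
B(M, O) = M*O
G(H) = 3
(2 - 3)*G(B(-(-5 + Z), -3)) = (2 - 3)*3 = -1*3 = -3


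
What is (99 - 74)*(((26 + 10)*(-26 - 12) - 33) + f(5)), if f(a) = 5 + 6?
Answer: -34750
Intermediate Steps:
f(a) = 11
(99 - 74)*(((26 + 10)*(-26 - 12) - 33) + f(5)) = (99 - 74)*(((26 + 10)*(-26 - 12) - 33) + 11) = 25*((36*(-38) - 33) + 11) = 25*((-1368 - 33) + 11) = 25*(-1401 + 11) = 25*(-1390) = -34750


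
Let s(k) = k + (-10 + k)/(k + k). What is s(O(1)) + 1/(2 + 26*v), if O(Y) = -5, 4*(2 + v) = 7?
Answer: -67/18 ≈ -3.7222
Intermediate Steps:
v = -1/4 (v = -2 + (1/4)*7 = -2 + 7/4 = -1/4 ≈ -0.25000)
s(k) = k + (-10 + k)/(2*k) (s(k) = k + (-10 + k)/((2*k)) = k + (-10 + k)*(1/(2*k)) = k + (-10 + k)/(2*k))
s(O(1)) + 1/(2 + 26*v) = (1/2 - 5 - 5/(-5)) + 1/(2 + 26*(-1/4)) = (1/2 - 5 - 5*(-1/5)) + 1/(2 - 13/2) = (1/2 - 5 + 1) + 1/(-9/2) = -7/2 - 2/9 = -67/18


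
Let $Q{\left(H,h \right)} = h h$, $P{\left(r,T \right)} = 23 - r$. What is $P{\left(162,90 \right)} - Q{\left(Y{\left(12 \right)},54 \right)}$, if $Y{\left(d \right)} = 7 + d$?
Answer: $-3055$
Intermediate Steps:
$Q{\left(H,h \right)} = h^{2}$
$P{\left(162,90 \right)} - Q{\left(Y{\left(12 \right)},54 \right)} = \left(23 - 162\right) - 54^{2} = \left(23 - 162\right) - 2916 = -139 - 2916 = -3055$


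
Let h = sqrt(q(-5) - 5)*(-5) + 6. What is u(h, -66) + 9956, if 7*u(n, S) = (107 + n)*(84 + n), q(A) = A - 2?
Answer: 11366 - 290*I*sqrt(3) ≈ 11366.0 - 502.29*I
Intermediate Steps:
q(A) = -2 + A
h = 6 - 10*I*sqrt(3) (h = sqrt((-2 - 5) - 5)*(-5) + 6 = sqrt(-7 - 5)*(-5) + 6 = sqrt(-12)*(-5) + 6 = (2*I*sqrt(3))*(-5) + 6 = -10*I*sqrt(3) + 6 = 6 - 10*I*sqrt(3) ≈ 6.0 - 17.32*I)
u(n, S) = (84 + n)*(107 + n)/7 (u(n, S) = ((107 + n)*(84 + n))/7 = ((84 + n)*(107 + n))/7 = (84 + n)*(107 + n)/7)
u(h, -66) + 9956 = (1284 + (6 - 10*I*sqrt(3))**2/7 + 191*(6 - 10*I*sqrt(3))/7) + 9956 = (1284 + (6 - 10*I*sqrt(3))**2/7 + (1146/7 - 1910*I*sqrt(3)/7)) + 9956 = (10134/7 + (6 - 10*I*sqrt(3))**2/7 - 1910*I*sqrt(3)/7) + 9956 = 79826/7 + (6 - 10*I*sqrt(3))**2/7 - 1910*I*sqrt(3)/7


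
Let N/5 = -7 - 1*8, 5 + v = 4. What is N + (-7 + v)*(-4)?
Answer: -43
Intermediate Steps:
v = -1 (v = -5 + 4 = -1)
N = -75 (N = 5*(-7 - 1*8) = 5*(-7 - 8) = 5*(-15) = -75)
N + (-7 + v)*(-4) = -75 + (-7 - 1)*(-4) = -75 - 8*(-4) = -75 + 32 = -43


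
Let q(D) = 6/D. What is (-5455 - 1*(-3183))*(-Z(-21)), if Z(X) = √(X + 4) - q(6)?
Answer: -2272 + 2272*I*√17 ≈ -2272.0 + 9367.7*I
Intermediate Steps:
Z(X) = -1 + √(4 + X) (Z(X) = √(X + 4) - 6/6 = √(4 + X) - 6/6 = √(4 + X) - 1*1 = √(4 + X) - 1 = -1 + √(4 + X))
(-5455 - 1*(-3183))*(-Z(-21)) = (-5455 - 1*(-3183))*(-(-1 + √(4 - 21))) = (-5455 + 3183)*(-(-1 + √(-17))) = -(-2272)*(-1 + I*√17) = -2272*(1 - I*√17) = -2272 + 2272*I*√17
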